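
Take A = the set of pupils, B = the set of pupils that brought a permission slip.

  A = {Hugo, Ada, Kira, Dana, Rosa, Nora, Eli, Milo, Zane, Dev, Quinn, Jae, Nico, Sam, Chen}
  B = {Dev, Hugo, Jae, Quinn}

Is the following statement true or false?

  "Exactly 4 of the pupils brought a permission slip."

True

'Exactly 4 of the pupils brought a permission slip' holds iff |A ∩ B| = 4.
|A| = 15, |A ∩ B| = 4, |A ∖ B| = 11.
|A ∩ B| = 4, so the statement is true.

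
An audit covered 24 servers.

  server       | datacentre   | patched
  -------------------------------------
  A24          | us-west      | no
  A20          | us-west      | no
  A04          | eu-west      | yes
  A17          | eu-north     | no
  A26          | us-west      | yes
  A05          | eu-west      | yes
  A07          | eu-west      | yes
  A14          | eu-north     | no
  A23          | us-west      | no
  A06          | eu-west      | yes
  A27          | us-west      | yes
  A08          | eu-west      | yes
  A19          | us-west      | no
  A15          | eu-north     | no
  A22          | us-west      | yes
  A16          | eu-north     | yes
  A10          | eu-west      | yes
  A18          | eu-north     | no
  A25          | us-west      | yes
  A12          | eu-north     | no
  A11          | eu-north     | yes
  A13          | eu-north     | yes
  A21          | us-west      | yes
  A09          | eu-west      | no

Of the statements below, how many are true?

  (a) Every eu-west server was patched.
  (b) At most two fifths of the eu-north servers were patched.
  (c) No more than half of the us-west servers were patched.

(a) eu-west: |A| = 7, |A ∩ B| = 6; needs A ⊆ B, i.e. every element of A is in B (|A ∖ B| = 0) — false.
(b) eu-north: |A| = 8, |A ∩ B| = 3; needs |A ∩ B| / |A| ≤ 2/5 — true.
(c) us-west: |A| = 9, |A ∩ B| = 5; needs |A ∩ B| ≤ |A ∖ B| — false.

1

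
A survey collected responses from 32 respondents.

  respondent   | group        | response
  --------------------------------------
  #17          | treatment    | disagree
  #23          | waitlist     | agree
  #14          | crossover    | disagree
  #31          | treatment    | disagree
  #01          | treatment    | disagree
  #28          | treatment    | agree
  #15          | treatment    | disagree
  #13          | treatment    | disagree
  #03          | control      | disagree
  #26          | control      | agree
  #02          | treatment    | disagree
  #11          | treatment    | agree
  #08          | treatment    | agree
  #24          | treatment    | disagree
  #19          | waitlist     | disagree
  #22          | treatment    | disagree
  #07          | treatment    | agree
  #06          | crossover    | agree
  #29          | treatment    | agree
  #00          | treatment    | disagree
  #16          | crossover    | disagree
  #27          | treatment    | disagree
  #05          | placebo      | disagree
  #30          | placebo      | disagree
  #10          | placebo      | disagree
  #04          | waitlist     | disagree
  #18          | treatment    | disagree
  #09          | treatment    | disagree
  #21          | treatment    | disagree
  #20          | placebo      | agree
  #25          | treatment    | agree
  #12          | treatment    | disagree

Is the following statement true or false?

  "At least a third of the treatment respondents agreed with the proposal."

Truth condition: |A ∩ B| / |A| ≥ 1/3.
|A| = 20, |A ∩ B| = 6, |A ∖ B| = 14.
|A ∩ B|/|A| = 6/20, so the statement is false.

False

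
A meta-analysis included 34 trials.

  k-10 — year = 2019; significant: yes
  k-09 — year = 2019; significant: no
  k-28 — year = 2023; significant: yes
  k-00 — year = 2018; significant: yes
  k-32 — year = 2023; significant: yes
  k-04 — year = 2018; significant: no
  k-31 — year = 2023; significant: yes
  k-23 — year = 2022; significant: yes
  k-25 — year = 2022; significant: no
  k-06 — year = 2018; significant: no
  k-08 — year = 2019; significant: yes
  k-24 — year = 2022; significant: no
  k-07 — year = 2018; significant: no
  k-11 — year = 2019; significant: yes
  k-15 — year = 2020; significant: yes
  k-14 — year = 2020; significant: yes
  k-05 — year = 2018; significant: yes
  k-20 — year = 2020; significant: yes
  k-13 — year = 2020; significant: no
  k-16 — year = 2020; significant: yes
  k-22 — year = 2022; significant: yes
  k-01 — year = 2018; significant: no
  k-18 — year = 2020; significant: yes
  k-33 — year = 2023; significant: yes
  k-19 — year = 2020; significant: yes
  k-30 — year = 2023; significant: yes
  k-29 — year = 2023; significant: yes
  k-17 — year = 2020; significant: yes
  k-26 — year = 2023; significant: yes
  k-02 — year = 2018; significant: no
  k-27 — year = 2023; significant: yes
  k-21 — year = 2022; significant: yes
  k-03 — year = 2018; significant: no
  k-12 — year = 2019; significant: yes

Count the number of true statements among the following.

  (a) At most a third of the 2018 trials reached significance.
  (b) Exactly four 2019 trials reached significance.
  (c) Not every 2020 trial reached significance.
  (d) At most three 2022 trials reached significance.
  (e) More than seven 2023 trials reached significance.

(a) 2018: |A| = 8, |A ∩ B| = 2; needs |A ∩ B| / |A| ≤ 1/3 — true.
(b) 2019: |A| = 5, |A ∩ B| = 4; needs |A ∩ B| = 4 — true.
(c) 2020: |A| = 8, |A ∩ B| = 7; needs A ⊄ B (|A ∖ B| ≥ 1) — true.
(d) 2022: |A| = 5, |A ∩ B| = 3; needs |A ∩ B| ≤ 3 — true.
(e) 2023: |A| = 8, |A ∩ B| = 8; needs |A ∩ B| > 7 — true.

5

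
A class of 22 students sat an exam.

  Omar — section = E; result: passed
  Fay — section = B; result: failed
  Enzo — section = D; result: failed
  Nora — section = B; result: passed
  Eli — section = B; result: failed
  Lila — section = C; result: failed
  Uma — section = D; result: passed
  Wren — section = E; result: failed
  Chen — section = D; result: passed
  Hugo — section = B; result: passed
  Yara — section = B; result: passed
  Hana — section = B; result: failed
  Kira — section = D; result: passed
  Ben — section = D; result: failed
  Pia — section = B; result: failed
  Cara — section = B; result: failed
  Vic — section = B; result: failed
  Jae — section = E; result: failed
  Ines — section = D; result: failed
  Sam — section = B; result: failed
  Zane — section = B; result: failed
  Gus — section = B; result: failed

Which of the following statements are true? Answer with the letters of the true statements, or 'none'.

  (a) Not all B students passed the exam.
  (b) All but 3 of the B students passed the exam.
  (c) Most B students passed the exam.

|A| = 12, |A ∩ B| = 3, |A ∖ B| = 9.
(a) A ⊄ B (|A ∖ B| ≥ 1): holds.
(b) |A ∖ B| = 3: fails.
(c) |A ∩ B| > |A ∖ B|: fails.

(a)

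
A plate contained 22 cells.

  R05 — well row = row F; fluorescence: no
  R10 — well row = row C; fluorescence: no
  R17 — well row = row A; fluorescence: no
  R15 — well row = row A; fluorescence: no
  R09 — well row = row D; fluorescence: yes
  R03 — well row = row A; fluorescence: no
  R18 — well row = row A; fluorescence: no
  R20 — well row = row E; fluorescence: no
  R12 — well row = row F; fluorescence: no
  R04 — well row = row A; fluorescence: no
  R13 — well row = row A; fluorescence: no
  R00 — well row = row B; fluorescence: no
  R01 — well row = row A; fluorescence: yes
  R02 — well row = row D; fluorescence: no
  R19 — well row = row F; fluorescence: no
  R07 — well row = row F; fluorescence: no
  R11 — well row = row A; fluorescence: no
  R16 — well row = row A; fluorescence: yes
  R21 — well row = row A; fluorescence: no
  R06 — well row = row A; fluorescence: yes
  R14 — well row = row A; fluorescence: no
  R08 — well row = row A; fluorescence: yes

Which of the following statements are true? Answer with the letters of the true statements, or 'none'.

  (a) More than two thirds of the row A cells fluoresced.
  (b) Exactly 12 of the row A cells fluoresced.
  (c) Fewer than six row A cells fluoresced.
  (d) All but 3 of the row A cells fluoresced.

(c)

|A| = 13, |A ∩ B| = 4, |A ∖ B| = 9.
(a) |A ∩ B| / |A| > 2/3: fails.
(b) |A ∩ B| = 12: fails.
(c) |A ∩ B| < 6: holds.
(d) |A ∖ B| = 3: fails.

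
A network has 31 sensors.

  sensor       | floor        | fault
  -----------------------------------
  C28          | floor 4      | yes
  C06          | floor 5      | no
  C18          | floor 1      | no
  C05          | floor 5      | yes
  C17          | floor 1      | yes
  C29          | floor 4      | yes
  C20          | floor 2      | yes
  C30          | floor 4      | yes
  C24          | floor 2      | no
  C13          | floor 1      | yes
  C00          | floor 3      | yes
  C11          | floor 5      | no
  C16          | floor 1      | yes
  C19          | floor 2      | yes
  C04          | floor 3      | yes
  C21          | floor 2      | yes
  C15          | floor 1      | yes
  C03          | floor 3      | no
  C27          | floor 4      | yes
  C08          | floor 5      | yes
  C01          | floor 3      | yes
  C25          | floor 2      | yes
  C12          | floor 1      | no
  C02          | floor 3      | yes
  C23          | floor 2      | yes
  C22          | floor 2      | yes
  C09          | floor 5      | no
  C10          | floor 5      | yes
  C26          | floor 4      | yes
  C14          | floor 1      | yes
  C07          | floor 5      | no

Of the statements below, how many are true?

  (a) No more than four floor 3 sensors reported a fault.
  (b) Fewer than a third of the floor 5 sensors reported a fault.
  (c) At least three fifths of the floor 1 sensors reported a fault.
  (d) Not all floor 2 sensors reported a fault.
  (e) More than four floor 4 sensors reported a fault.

(a) floor 3: |A| = 5, |A ∩ B| = 4; needs |A ∩ B| ≤ 4 — true.
(b) floor 5: |A| = 7, |A ∩ B| = 3; needs |A ∩ B| / |A| < 1/3 — false.
(c) floor 1: |A| = 7, |A ∩ B| = 5; needs |A ∩ B| / |A| ≥ 3/5 — true.
(d) floor 2: |A| = 7, |A ∩ B| = 6; needs A ⊄ B (|A ∖ B| ≥ 1) — true.
(e) floor 4: |A| = 5, |A ∩ B| = 5; needs |A ∩ B| > 4 — true.

4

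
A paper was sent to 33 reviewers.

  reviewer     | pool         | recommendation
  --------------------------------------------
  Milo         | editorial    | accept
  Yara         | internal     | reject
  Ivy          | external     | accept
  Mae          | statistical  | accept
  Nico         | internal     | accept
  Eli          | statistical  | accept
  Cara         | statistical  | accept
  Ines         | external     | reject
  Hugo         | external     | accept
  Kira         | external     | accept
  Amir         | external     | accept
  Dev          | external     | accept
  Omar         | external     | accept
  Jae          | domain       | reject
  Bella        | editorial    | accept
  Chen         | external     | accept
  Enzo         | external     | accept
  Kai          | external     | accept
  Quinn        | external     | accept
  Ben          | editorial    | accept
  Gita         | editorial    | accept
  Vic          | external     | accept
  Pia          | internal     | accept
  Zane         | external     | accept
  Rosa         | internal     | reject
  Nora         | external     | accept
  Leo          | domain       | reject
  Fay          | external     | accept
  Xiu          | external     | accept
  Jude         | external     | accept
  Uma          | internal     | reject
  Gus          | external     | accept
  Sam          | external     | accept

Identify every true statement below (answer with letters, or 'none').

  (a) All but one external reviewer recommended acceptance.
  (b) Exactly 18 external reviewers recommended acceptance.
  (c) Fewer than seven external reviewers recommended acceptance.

|A| = 19, |A ∩ B| = 18, |A ∖ B| = 1.
(a) |A ∖ B| = 1: holds.
(b) |A ∩ B| = 18: holds.
(c) |A ∩ B| < 7: fails.

(a), (b)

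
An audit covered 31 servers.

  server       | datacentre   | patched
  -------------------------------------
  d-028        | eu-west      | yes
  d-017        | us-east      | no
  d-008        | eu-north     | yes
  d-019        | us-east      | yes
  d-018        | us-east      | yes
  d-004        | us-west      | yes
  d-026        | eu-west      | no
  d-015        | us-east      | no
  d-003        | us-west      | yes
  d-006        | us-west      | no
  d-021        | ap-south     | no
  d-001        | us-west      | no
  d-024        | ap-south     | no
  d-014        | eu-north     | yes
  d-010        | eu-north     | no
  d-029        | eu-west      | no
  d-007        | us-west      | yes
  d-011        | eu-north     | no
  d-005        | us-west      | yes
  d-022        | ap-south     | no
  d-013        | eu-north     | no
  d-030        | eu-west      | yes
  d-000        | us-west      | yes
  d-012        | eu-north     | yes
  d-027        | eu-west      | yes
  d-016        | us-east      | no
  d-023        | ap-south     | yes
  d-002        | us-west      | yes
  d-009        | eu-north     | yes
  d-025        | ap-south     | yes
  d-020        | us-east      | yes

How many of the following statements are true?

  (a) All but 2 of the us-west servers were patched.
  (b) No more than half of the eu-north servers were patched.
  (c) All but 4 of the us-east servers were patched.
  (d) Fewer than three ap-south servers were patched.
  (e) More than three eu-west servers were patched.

2

(a) us-west: |A| = 8, |A ∩ B| = 6; needs |A ∖ B| = 2 — true.
(b) eu-north: |A| = 7, |A ∩ B| = 4; needs |A ∩ B| ≤ |A ∖ B| — false.
(c) us-east: |A| = 6, |A ∩ B| = 3; needs |A ∖ B| = 4 — false.
(d) ap-south: |A| = 5, |A ∩ B| = 2; needs |A ∩ B| < 3 — true.
(e) eu-west: |A| = 5, |A ∩ B| = 3; needs |A ∩ B| > 3 — false.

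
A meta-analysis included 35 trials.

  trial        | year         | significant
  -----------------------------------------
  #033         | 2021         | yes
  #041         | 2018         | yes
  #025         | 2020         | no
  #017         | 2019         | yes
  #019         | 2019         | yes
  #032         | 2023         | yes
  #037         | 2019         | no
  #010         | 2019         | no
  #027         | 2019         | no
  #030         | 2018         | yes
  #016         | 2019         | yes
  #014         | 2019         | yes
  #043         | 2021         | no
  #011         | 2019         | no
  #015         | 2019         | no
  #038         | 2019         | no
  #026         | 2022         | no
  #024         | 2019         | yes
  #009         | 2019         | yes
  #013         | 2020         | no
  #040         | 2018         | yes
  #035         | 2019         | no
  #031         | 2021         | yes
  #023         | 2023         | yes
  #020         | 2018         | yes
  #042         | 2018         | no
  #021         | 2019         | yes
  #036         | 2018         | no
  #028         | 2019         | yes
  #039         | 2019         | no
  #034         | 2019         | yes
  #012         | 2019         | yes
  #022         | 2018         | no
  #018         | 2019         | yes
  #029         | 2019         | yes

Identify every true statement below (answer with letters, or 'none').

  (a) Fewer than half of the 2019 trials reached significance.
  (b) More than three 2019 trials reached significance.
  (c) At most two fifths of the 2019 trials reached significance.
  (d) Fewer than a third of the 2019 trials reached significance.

(b)

|A| = 20, |A ∩ B| = 12, |A ∖ B| = 8.
(a) |A ∩ B| < |A ∖ B|: fails.
(b) |A ∩ B| > 3: holds.
(c) |A ∩ B| / |A| ≤ 2/5: fails.
(d) |A ∩ B| / |A| < 1/3: fails.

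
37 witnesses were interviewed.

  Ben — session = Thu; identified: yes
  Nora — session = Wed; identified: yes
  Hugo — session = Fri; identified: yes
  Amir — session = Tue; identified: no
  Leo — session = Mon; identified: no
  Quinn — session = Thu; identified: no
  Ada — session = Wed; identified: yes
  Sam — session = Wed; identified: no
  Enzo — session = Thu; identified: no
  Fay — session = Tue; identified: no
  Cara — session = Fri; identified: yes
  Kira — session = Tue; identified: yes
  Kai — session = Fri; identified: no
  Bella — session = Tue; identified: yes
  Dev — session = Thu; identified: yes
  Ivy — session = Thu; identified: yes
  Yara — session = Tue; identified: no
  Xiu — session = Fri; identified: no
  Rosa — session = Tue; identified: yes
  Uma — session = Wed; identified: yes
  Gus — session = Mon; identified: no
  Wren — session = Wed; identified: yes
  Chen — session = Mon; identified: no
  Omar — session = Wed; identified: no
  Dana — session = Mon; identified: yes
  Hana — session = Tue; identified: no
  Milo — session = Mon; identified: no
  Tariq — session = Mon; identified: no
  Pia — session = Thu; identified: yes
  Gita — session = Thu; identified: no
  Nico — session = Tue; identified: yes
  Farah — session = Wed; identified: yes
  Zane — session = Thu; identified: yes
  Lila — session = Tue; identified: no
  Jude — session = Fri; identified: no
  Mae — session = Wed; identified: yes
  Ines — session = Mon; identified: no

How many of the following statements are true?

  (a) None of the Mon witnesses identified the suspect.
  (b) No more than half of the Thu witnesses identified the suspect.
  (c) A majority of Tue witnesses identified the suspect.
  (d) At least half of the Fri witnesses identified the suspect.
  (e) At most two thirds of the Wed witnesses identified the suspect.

0

(a) Mon: |A| = 7, |A ∩ B| = 1; needs A ∩ B = ∅ (|A ∩ B| = 0) — false.
(b) Thu: |A| = 8, |A ∩ B| = 5; needs |A ∩ B| ≤ |A ∖ B| — false.
(c) Tue: |A| = 9, |A ∩ B| = 4; needs |A ∩ B| > |A ∖ B| — false.
(d) Fri: |A| = 5, |A ∩ B| = 2; needs |A ∩ B| ≥ |A ∖ B| — false.
(e) Wed: |A| = 8, |A ∩ B| = 6; needs |A ∩ B| / |A| ≤ 2/3 — false.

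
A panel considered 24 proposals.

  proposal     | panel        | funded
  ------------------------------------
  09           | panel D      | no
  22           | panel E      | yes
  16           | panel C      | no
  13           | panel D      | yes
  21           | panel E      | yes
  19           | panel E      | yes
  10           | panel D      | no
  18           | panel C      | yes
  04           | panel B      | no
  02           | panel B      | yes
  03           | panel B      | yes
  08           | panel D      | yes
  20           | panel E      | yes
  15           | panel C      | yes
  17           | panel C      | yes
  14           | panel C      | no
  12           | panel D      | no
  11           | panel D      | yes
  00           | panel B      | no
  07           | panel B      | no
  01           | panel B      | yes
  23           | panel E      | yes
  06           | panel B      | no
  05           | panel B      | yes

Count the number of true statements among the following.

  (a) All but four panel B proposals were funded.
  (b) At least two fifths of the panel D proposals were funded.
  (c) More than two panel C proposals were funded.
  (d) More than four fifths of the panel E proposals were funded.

4

(a) panel B: |A| = 8, |A ∩ B| = 4; needs |A ∖ B| = 4 — true.
(b) panel D: |A| = 6, |A ∩ B| = 3; needs |A ∩ B| / |A| ≥ 2/5 — true.
(c) panel C: |A| = 5, |A ∩ B| = 3; needs |A ∩ B| > 2 — true.
(d) panel E: |A| = 5, |A ∩ B| = 5; needs |A ∩ B| / |A| > 4/5 — true.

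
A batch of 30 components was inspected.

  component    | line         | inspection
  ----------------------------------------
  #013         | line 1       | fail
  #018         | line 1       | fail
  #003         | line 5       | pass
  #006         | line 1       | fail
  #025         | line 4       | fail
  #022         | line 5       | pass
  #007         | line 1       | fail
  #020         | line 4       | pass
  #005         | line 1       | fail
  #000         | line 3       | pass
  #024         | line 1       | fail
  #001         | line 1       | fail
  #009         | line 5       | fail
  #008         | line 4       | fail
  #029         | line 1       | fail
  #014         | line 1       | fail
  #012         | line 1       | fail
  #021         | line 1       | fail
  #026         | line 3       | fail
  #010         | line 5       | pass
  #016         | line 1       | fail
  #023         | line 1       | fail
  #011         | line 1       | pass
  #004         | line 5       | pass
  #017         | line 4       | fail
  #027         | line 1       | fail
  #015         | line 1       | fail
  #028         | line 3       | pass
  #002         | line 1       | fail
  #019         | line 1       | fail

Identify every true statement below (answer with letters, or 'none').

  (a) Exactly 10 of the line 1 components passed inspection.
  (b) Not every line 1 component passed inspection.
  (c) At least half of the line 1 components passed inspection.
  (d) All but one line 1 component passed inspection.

|A| = 18, |A ∩ B| = 1, |A ∖ B| = 17.
(a) |A ∩ B| = 10: fails.
(b) A ⊄ B (|A ∖ B| ≥ 1): holds.
(c) |A ∩ B| ≥ |A ∖ B|: fails.
(d) |A ∖ B| = 1: fails.

(b)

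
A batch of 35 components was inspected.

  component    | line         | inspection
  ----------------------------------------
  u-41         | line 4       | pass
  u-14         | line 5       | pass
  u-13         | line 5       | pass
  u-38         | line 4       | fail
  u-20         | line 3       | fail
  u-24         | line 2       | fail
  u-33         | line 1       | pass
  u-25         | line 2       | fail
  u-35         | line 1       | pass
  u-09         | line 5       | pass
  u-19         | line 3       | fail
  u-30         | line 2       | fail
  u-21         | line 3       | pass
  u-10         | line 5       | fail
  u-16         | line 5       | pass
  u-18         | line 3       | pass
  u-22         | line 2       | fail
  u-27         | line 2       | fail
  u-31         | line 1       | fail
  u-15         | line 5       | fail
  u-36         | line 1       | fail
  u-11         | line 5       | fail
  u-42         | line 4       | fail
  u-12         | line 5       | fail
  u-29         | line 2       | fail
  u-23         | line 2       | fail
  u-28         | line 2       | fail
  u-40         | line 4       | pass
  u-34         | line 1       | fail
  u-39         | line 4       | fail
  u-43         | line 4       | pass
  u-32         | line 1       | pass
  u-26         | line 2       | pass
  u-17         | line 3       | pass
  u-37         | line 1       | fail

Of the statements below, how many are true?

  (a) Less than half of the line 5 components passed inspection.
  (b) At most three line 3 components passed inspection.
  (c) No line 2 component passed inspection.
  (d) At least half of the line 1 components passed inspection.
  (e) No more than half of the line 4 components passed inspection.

(a) line 5: |A| = 8, |A ∩ B| = 4; needs |A ∩ B| < |A ∖ B| — false.
(b) line 3: |A| = 5, |A ∩ B| = 3; needs |A ∩ B| ≤ 3 — true.
(c) line 2: |A| = 9, |A ∩ B| = 1; needs A ∩ B = ∅ (|A ∩ B| = 0) — false.
(d) line 1: |A| = 7, |A ∩ B| = 3; needs |A ∩ B| ≥ |A ∖ B| — false.
(e) line 4: |A| = 6, |A ∩ B| = 3; needs |A ∩ B| ≤ |A ∖ B| — true.

2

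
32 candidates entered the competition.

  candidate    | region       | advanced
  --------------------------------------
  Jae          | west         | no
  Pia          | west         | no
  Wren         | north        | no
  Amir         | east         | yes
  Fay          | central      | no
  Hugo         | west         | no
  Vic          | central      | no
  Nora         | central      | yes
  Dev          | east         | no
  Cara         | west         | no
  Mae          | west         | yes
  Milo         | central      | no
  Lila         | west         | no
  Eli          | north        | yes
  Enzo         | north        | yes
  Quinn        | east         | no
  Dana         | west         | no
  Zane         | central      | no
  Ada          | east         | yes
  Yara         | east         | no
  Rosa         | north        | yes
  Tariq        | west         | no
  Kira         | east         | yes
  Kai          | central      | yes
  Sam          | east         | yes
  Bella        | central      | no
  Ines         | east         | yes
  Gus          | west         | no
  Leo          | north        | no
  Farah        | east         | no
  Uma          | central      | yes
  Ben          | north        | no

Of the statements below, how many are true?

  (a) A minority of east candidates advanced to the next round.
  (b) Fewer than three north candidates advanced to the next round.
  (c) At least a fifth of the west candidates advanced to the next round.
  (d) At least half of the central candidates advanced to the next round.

(a) east: |A| = 9, |A ∩ B| = 5; needs |A ∩ B| < |A ∖ B| — false.
(b) north: |A| = 6, |A ∩ B| = 3; needs |A ∩ B| < 3 — false.
(c) west: |A| = 9, |A ∩ B| = 1; needs |A ∩ B| / |A| ≥ 1/5 — false.
(d) central: |A| = 8, |A ∩ B| = 3; needs |A ∩ B| ≥ |A ∖ B| — false.

0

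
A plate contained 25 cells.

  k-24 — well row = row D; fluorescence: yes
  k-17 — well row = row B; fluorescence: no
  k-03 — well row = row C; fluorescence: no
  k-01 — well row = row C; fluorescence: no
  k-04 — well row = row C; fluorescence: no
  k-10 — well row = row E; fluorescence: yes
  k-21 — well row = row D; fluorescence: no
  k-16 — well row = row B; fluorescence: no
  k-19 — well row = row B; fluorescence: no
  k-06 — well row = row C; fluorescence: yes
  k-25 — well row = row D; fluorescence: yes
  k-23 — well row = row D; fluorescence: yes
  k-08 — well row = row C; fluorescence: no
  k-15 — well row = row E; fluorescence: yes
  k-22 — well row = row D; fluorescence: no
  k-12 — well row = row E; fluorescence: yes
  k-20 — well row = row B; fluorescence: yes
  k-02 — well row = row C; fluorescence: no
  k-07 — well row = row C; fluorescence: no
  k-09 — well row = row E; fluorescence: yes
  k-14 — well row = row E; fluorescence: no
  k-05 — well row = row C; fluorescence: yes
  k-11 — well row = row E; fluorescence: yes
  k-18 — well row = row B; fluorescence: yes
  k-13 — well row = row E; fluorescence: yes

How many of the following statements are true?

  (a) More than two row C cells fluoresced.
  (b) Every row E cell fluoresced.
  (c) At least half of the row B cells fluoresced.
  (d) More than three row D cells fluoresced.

(a) row C: |A| = 8, |A ∩ B| = 2; needs |A ∩ B| > 2 — false.
(b) row E: |A| = 7, |A ∩ B| = 6; needs A ⊆ B, i.e. every element of A is in B (|A ∖ B| = 0) — false.
(c) row B: |A| = 5, |A ∩ B| = 2; needs |A ∩ B| ≥ |A ∖ B| — false.
(d) row D: |A| = 5, |A ∩ B| = 3; needs |A ∩ B| > 3 — false.

0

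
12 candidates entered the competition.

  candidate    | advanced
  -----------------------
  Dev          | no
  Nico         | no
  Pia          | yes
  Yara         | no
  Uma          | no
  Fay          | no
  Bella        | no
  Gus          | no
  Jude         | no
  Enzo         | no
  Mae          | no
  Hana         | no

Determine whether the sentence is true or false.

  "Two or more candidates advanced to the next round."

'Two or more candidates advanced to the next round' holds iff |A ∩ B| ≥ 2.
A (the restrictor) = {Dev, Nico, Pia, Yara, Uma, Fay, Bella, Gus, Jude, Enzo, Mae, Hana}, |A| = 12.
A ∩ B = {Pia}, so |A ∩ B| = 1.
|A ∩ B| = 1, so the statement is false.

False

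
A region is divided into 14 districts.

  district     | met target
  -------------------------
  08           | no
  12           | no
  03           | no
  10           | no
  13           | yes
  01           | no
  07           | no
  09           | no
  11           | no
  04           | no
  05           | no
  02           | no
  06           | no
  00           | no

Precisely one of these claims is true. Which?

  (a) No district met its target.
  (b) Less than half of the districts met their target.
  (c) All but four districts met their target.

(b)

|A| = 14, |A ∩ B| = 1, |A ∖ B| = 13.
(a) requires A ∩ B = ∅ (|A ∩ B| = 0): false.
(b) requires |A ∩ B| < |A ∖ B|: true.
(c) requires |A ∖ B| = 4: false.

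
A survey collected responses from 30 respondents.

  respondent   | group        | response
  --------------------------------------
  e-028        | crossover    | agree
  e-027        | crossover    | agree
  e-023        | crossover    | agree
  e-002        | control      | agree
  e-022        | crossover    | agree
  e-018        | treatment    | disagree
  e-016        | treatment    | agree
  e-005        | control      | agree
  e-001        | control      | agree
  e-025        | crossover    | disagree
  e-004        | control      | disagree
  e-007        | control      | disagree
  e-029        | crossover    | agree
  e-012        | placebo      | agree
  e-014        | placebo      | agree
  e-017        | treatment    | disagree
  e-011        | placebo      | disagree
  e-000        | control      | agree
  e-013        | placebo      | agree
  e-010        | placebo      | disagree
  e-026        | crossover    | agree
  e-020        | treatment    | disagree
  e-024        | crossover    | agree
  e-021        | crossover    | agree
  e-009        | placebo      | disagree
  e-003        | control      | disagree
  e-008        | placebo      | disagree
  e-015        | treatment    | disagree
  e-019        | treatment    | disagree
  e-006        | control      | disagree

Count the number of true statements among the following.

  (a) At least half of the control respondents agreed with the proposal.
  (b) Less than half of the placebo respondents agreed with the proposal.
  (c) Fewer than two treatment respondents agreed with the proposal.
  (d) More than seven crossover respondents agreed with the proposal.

4

(a) control: |A| = 8, |A ∩ B| = 4; needs |A ∩ B| ≥ |A ∖ B| — true.
(b) placebo: |A| = 7, |A ∩ B| = 3; needs |A ∩ B| < |A ∖ B| — true.
(c) treatment: |A| = 6, |A ∩ B| = 1; needs |A ∩ B| < 2 — true.
(d) crossover: |A| = 9, |A ∩ B| = 8; needs |A ∩ B| > 7 — true.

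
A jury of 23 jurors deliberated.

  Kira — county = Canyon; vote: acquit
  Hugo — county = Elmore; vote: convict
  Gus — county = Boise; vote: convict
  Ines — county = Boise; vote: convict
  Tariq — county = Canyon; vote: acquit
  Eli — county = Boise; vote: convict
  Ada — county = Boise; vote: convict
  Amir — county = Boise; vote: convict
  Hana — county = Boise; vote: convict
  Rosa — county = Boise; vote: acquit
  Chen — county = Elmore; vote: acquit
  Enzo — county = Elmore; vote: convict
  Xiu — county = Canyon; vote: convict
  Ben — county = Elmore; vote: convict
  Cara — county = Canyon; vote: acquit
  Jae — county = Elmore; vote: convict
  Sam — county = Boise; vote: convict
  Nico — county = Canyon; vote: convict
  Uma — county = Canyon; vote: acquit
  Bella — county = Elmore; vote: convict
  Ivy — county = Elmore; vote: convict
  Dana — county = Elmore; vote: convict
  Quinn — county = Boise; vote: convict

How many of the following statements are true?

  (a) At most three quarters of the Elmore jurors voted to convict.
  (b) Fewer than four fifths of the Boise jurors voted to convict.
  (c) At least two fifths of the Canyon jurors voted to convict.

0

(a) Elmore: |A| = 8, |A ∩ B| = 7; needs |A ∩ B| / |A| ≤ 3/4 — false.
(b) Boise: |A| = 9, |A ∩ B| = 8; needs |A ∩ B| / |A| < 4/5 — false.
(c) Canyon: |A| = 6, |A ∩ B| = 2; needs |A ∩ B| / |A| ≥ 2/5 — false.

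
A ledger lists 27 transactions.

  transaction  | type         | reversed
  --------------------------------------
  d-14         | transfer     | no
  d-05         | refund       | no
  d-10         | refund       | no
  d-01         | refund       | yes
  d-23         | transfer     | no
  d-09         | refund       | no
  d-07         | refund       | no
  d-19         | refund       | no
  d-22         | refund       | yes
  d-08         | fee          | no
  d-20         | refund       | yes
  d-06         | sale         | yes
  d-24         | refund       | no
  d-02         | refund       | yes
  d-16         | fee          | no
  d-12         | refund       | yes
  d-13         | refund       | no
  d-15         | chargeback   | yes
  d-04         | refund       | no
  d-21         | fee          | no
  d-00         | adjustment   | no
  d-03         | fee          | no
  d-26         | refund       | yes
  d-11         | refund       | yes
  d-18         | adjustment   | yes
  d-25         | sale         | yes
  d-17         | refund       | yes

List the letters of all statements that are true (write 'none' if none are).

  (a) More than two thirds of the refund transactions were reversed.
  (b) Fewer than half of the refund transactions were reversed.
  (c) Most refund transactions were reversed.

none

|A| = 16, |A ∩ B| = 8, |A ∖ B| = 8.
(a) |A ∩ B| / |A| > 2/3: fails.
(b) |A ∩ B| < |A ∖ B|: fails.
(c) |A ∩ B| > |A ∖ B|: fails.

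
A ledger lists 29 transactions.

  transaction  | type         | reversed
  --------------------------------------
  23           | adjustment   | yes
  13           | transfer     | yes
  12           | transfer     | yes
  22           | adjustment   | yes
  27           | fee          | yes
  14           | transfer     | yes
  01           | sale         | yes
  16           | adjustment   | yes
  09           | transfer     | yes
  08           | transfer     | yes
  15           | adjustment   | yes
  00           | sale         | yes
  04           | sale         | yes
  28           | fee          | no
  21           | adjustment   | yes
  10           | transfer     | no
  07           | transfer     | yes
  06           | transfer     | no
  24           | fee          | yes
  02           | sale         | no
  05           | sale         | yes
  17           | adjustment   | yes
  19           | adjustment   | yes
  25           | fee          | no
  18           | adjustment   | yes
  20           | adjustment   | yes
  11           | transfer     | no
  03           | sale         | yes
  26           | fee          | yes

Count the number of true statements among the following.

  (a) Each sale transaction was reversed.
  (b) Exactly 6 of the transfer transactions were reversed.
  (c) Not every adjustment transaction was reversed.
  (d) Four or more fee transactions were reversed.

(a) sale: |A| = 6, |A ∩ B| = 5; needs A ⊆ B, i.e. every element of A is in B (|A ∖ B| = 0) — false.
(b) transfer: |A| = 9, |A ∩ B| = 6; needs |A ∩ B| = 6 — true.
(c) adjustment: |A| = 9, |A ∩ B| = 9; needs A ⊄ B (|A ∖ B| ≥ 1) — false.
(d) fee: |A| = 5, |A ∩ B| = 3; needs |A ∩ B| ≥ 4 — false.

1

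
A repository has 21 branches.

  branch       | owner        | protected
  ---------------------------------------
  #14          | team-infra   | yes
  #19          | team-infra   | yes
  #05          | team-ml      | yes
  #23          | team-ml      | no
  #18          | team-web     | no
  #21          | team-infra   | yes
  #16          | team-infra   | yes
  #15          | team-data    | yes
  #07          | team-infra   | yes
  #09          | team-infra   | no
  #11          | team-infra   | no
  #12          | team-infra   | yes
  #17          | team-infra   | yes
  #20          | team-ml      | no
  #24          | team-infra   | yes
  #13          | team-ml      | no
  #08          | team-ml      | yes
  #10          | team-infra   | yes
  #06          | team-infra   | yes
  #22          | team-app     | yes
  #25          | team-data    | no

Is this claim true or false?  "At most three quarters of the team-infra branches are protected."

'At most three quarters of the team-infra branches are protected' holds iff |A ∩ B| / |A| ≤ 3/4.
A (the restrictor) = {#14, #19, #21, #16, #07, #09, #11, #12, #17, #24, #10, #06}, |A| = 12.
A ∩ B = {#14, #19, #21, #16, #07, #12, #17, #24, #10, #06}, so |A ∩ B| = 10.
A ∖ B = {#09, #11}, so |A ∖ B| = 2.
|A ∩ B|/|A| = 10/12, so the statement is false.

False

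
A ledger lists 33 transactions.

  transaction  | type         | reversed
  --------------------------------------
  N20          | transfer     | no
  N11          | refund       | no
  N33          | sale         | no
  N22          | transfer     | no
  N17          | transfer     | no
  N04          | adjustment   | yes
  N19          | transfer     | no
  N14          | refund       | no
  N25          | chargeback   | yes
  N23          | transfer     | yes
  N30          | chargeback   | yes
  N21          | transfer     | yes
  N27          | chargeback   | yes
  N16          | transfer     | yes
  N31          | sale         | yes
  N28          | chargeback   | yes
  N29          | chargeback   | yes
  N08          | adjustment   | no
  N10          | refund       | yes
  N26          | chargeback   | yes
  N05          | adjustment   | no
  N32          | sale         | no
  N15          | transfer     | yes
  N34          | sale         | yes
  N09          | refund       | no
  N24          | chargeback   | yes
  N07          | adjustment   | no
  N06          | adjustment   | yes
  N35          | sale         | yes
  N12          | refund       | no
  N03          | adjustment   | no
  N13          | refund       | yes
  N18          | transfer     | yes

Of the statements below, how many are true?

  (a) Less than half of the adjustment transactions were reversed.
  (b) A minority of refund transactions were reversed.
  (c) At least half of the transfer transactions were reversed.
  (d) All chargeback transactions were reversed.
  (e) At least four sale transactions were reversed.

(a) adjustment: |A| = 6, |A ∩ B| = 2; needs |A ∩ B| < |A ∖ B| — true.
(b) refund: |A| = 6, |A ∩ B| = 2; needs |A ∩ B| < |A ∖ B| — true.
(c) transfer: |A| = 9, |A ∩ B| = 5; needs |A ∩ B| ≥ |A ∖ B| — true.
(d) chargeback: |A| = 7, |A ∩ B| = 7; needs A ⊆ B, i.e. every element of A is in B (|A ∖ B| = 0) — true.
(e) sale: |A| = 5, |A ∩ B| = 3; needs |A ∩ B| ≥ 4 — false.

4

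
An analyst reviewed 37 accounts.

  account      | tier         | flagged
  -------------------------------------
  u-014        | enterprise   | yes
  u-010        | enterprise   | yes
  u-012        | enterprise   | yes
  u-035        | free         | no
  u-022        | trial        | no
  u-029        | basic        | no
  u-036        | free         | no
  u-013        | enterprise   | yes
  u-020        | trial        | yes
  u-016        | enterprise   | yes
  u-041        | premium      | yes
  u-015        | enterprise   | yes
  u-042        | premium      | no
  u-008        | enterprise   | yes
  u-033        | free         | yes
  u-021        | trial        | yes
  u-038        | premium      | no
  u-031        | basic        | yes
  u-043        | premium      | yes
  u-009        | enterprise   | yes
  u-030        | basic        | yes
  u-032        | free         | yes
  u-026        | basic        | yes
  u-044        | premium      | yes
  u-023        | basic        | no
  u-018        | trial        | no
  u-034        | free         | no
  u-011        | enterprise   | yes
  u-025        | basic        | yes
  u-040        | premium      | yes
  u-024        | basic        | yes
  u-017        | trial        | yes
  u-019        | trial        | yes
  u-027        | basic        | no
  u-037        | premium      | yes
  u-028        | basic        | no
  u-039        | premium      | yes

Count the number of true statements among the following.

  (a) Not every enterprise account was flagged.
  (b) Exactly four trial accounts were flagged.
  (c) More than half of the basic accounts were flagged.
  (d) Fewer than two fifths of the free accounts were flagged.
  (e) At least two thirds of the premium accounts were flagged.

3

(a) enterprise: |A| = 9, |A ∩ B| = 9; needs A ⊄ B (|A ∖ B| ≥ 1) — false.
(b) trial: |A| = 6, |A ∩ B| = 4; needs |A ∩ B| = 4 — true.
(c) basic: |A| = 9, |A ∩ B| = 5; needs |A ∩ B| > |A ∖ B| — true.
(d) free: |A| = 5, |A ∩ B| = 2; needs |A ∩ B| / |A| < 2/5 — false.
(e) premium: |A| = 8, |A ∩ B| = 6; needs |A ∩ B| / |A| ≥ 2/3 — true.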